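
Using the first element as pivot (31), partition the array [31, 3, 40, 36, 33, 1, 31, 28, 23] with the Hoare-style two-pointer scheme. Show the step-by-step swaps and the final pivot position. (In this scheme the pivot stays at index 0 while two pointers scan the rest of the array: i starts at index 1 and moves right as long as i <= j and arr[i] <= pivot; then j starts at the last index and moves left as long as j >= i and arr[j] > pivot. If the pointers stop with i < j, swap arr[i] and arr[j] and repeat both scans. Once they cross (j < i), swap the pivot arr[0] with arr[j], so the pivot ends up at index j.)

Hoare-style two-pointer partition with pivot = 31:

Initial array: [31, 3, 40, 36, 33, 1, 31, 28, 23]

Pointers start at i = 1, j = 8.
i stops at index 2 (arr[2]=40 > 31), j stops at index 8 (arr[8]=23 <= 31): swap arr[2] and arr[8], array becomes [31, 3, 23, 36, 33, 1, 31, 28, 40]
i stops at index 3 (arr[3]=36 > 31), j stops at index 7 (arr[7]=28 <= 31): swap arr[3] and arr[7], array becomes [31, 3, 23, 28, 33, 1, 31, 36, 40]
i stops at index 4 (arr[4]=33 > 31), j stops at index 6 (arr[6]=31 <= 31): swap arr[4] and arr[6], array becomes [31, 3, 23, 28, 31, 1, 33, 36, 40]
i ends at 6, j ends at 5: the pointers have crossed (j < i), so scanning stops.

Swap pivot arr[0] with arr[5] to place pivot at position 5: [1, 3, 23, 28, 31, 31, 33, 36, 40]
Pivot position: 5

After partitioning with pivot 31, the array becomes [1, 3, 23, 28, 31, 31, 33, 36, 40]. The pivot is placed at index 5. All elements to the left of the pivot are <= 31, and all elements to the right are > 31.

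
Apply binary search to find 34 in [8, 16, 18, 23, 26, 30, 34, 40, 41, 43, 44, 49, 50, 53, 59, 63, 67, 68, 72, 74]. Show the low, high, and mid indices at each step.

Binary search for 34 in [8, 16, 18, 23, 26, 30, 34, 40, 41, 43, 44, 49, 50, 53, 59, 63, 67, 68, 72, 74]:

lo=0, hi=19, mid=9, arr[mid]=43 -> 43 > 34, search left half
lo=0, hi=8, mid=4, arr[mid]=26 -> 26 < 34, search right half
lo=5, hi=8, mid=6, arr[mid]=34 -> Found target at index 6!

Binary search finds 34 at index 6 after 3 comparisons. The search repeatedly halves the search space by comparing with the middle element.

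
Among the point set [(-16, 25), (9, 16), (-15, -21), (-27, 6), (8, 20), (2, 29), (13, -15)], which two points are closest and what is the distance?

Computing all pairwise distances among 7 points:

d((-16, 25), (9, 16)) = 26.5707
d((-16, 25), (-15, -21)) = 46.0109
d((-16, 25), (-27, 6)) = 21.9545
d((-16, 25), (8, 20)) = 24.5153
d((-16, 25), (2, 29)) = 18.4391
d((-16, 25), (13, -15)) = 49.4065
d((9, 16), (-15, -21)) = 44.1022
d((9, 16), (-27, 6)) = 37.3631
d((9, 16), (8, 20)) = 4.1231 <-- minimum
d((9, 16), (2, 29)) = 14.7648
d((9, 16), (13, -15)) = 31.257
d((-15, -21), (-27, 6)) = 29.5466
d((-15, -21), (8, 20)) = 47.0106
d((-15, -21), (2, 29)) = 52.811
d((-15, -21), (13, -15)) = 28.6356
d((-27, 6), (8, 20)) = 37.6962
d((-27, 6), (2, 29)) = 37.0135
d((-27, 6), (13, -15)) = 45.1774
d((8, 20), (2, 29)) = 10.8167
d((8, 20), (13, -15)) = 35.3553
d((2, 29), (13, -15)) = 45.3542

Closest pair: (9, 16) and (8, 20) with distance 4.1231

The closest pair is (9, 16) and (8, 20) with Euclidean distance 4.1231. For 7 points, brute-force pairwise comparison is shown above. For large n, the divide-and-conquer algorithm (sort by x, recurse on halves, check the dividing strip) achieves O(n log n).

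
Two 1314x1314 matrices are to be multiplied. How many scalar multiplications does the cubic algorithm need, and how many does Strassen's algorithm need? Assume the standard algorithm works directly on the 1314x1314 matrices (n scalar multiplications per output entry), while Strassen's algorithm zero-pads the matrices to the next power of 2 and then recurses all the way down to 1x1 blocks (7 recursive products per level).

Matrix multiplication for 1314x1314 matrices:

Strassen's algorithm requires power-of-2 dimensions. Pad 1314x1314 to 2048x2048 (next power of 2).

Standard algorithm: 1314^3 = 2268747144 multiplications
Strassen's algorithm: 7^(log2(2048)) = 7^11 = 1977326743 multiplications
Savings: 2268747144 - 1977326743 = 291420401 multiplications

Standard: 2268747144 multiplications (1314^3). Strassen: 1977326743 multiplications (7^11, after padding to 2048x2048). Strassen reduces 8 recursive multiplications to 7 at each level.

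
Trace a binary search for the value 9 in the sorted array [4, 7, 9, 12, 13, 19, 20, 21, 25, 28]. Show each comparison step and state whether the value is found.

Binary search for 9 in [4, 7, 9, 12, 13, 19, 20, 21, 25, 28]:

lo=0, hi=9, mid=4, arr[mid]=13 -> 13 > 9, search left half
lo=0, hi=3, mid=1, arr[mid]=7 -> 7 < 9, search right half
lo=2, hi=3, mid=2, arr[mid]=9 -> Found target at index 2!

Binary search finds 9 at index 2 after 3 comparisons. The search repeatedly halves the search space by comparing with the middle element.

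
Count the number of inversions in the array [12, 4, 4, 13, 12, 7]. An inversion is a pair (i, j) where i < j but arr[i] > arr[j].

Finding inversions in [12, 4, 4, 13, 12, 7]:

(0, 1): arr[0]=12 > arr[1]=4
(0, 2): arr[0]=12 > arr[2]=4
(0, 5): arr[0]=12 > arr[5]=7
(3, 4): arr[3]=13 > arr[4]=12
(3, 5): arr[3]=13 > arr[5]=7
(4, 5): arr[4]=12 > arr[5]=7

Total inversions: 6

The array has 6 inversion(s): (0,1), (0,2), (0,5), (3,4), (3,5), (4,5). Each pair (i,j) satisfies i < j and arr[i] > arr[j].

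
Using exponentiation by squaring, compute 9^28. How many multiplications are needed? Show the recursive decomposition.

Computing 9^28 by squaring (build up from 9^1; each line after the first costs one multiplication):

9^1 = 9
9^2 = (9^1)^2 = 9^2 = 81
9^3 = 9 * 9^2 = 9 * 81 = 729
9^6 = (9^3)^2 = 729^2 = 531441
9^7 = 9 * 9^6 = 9 * 531441 = 4782969
9^14 = (9^7)^2 = 4782969^2 = 22876792454961
9^28 = (9^14)^2 = 22876792454961^2 = 523347633027360537213511521

Result: 523347633027360537213511521
Multiplications needed: 6 (6 lines after 9^1)

9^28 = 523347633027360537213511521. Using exponentiation by squaring, this requires 6 multiplications. The key idea: if the exponent is even, square the half-power; if odd, multiply by the base once.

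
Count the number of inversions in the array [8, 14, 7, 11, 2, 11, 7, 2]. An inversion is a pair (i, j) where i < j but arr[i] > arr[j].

Finding inversions in [8, 14, 7, 11, 2, 11, 7, 2]:

(0, 2): arr[0]=8 > arr[2]=7
(0, 4): arr[0]=8 > arr[4]=2
(0, 6): arr[0]=8 > arr[6]=7
(0, 7): arr[0]=8 > arr[7]=2
(1, 2): arr[1]=14 > arr[2]=7
(1, 3): arr[1]=14 > arr[3]=11
(1, 4): arr[1]=14 > arr[4]=2
(1, 5): arr[1]=14 > arr[5]=11
(1, 6): arr[1]=14 > arr[6]=7
(1, 7): arr[1]=14 > arr[7]=2
(2, 4): arr[2]=7 > arr[4]=2
(2, 7): arr[2]=7 > arr[7]=2
(3, 4): arr[3]=11 > arr[4]=2
(3, 6): arr[3]=11 > arr[6]=7
(3, 7): arr[3]=11 > arr[7]=2
(5, 6): arr[5]=11 > arr[6]=7
(5, 7): arr[5]=11 > arr[7]=2
(6, 7): arr[6]=7 > arr[7]=2

Total inversions: 18

The array has 18 inversion(s): (0,2), (0,4), (0,6), (0,7), (1,2), (1,3), (1,4), (1,5), (1,6), (1,7), (2,4), (2,7), (3,4), (3,6), (3,7), (5,6), (5,7), (6,7). Each pair (i,j) satisfies i < j and arr[i] > arr[j].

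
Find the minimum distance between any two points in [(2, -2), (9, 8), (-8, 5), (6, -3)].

Computing all pairwise distances among 4 points:

d((2, -2), (9, 8)) = 12.2066
d((2, -2), (-8, 5)) = 12.2066
d((2, -2), (6, -3)) = 4.1231 <-- minimum
d((9, 8), (-8, 5)) = 17.2627
d((9, 8), (6, -3)) = 11.4018
d((-8, 5), (6, -3)) = 16.1245

Closest pair: (2, -2) and (6, -3) with distance 4.1231

The closest pair is (2, -2) and (6, -3) with Euclidean distance 4.1231. For 4 points, brute-force pairwise comparison is shown above. For large n, the divide-and-conquer algorithm (sort by x, recurse on halves, check the dividing strip) achieves O(n log n).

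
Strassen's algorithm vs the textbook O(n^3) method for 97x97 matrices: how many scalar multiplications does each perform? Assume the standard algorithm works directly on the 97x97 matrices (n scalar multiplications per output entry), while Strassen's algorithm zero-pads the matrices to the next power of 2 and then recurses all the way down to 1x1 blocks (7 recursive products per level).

Matrix multiplication for 97x97 matrices:

Strassen's algorithm requires power-of-2 dimensions. Pad 97x97 to 128x128 (next power of 2).

Standard algorithm: 97^3 = 912673 multiplications
Strassen's algorithm: 7^(log2(128)) = 7^7 = 823543 multiplications
Savings: 912673 - 823543 = 89130 multiplications

Standard: 912673 multiplications (97^3). Strassen: 823543 multiplications (7^7, after padding to 128x128). Strassen reduces 8 recursive multiplications to 7 at each level.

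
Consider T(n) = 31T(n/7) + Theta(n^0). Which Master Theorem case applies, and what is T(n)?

Master Theorem for T(n) = 31T(n/7) + O(n^0):

a = 31, b = 7, c = 0
log_b(a) = log_7(31) = 1.7647

Case 1: c = 0 < log_7(31) = 1.7647
T(n) = O(n^(log_7 31))

For T(n) = 31T(n/7) + O(n^0): log_7(31) = 1.7647. This is Case 1 of the Master Theorem (c < log_b(a), work dominated by leaves), giving O(n^(log_7 31)).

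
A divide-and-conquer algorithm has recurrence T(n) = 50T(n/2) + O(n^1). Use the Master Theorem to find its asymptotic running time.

Master Theorem for T(n) = 50T(n/2) + O(n^1):

a = 50, b = 2, c = 1
log_b(a) = log_2(50) = 5.6439

Case 1: c = 1 < log_2(50) = 5.6439
T(n) = O(n^(log_2 50))

For T(n) = 50T(n/2) + O(n^1): log_2(50) = 5.6439. This is Case 1 of the Master Theorem (c < log_b(a), work dominated by leaves), giving O(n^(log_2 50)).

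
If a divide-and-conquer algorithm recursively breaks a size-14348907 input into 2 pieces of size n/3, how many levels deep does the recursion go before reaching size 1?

For divide and conquer with division factor 3:

Problem sizes at each level:
Level 0: 14348907
Level 1: 4782969
Level 2: 1594323
Level 3: 531441
Level 4: 177147
Level 5: 59049
Level 6: 19683
Level 7: 6561
Level 8: 2187
Level 9: 729
Level 10: 243
Level 11: 81
Level 12: 27
Level 13: 9
Level 14: 3
Level 15: 1

The root is level 0 and the size-1 base case is level 15 (the tree spans levels 0 through 15, i.e. 16 levels counting the root), so the depth is the number of divisions: log_3(14348907) = 15

The recursion tree depth is log_3(14348907) = 15. At each level, the problem size is divided by 3, so it takes 15 divisions to reduce to a base case of size 1. The algorithm makes 2 recursive calls at each level.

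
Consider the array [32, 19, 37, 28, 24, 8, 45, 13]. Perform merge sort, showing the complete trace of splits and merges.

Merge sort trace:

Split: [32, 19, 37, 28, 24, 8, 45, 13] -> [32, 19, 37, 28] and [24, 8, 45, 13]
  Split: [32, 19, 37, 28] -> [32, 19] and [37, 28]
    Split: [32, 19] -> [32] and [19]
    Merge: [32] + [19] -> [19, 32]
    Split: [37, 28] -> [37] and [28]
    Merge: [37] + [28] -> [28, 37]
  Merge: [19, 32] + [28, 37] -> [19, 28, 32, 37]
  Split: [24, 8, 45, 13] -> [24, 8] and [45, 13]
    Split: [24, 8] -> [24] and [8]
    Merge: [24] + [8] -> [8, 24]
    Split: [45, 13] -> [45] and [13]
    Merge: [45] + [13] -> [13, 45]
  Merge: [8, 24] + [13, 45] -> [8, 13, 24, 45]
Merge: [19, 28, 32, 37] + [8, 13, 24, 45] -> [8, 13, 19, 24, 28, 32, 37, 45]

Final sorted array: [8, 13, 19, 24, 28, 32, 37, 45]

The merge sort proceeds by recursively splitting the array and merging sorted halves.
After all merges, the sorted array is [8, 13, 19, 24, 28, 32, 37, 45].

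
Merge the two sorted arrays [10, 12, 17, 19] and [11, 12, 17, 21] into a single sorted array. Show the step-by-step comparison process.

Merging process:

Compare 10 vs 11: take 10 from left. Merged: [10]
Compare 12 vs 11: take 11 from right. Merged: [10, 11]
Compare 12 vs 12: take 12 from left. Merged: [10, 11, 12]
Compare 17 vs 12: take 12 from right. Merged: [10, 11, 12, 12]
Compare 17 vs 17: take 17 from left. Merged: [10, 11, 12, 12, 17]
Compare 19 vs 17: take 17 from right. Merged: [10, 11, 12, 12, 17, 17]
Compare 19 vs 21: take 19 from left. Merged: [10, 11, 12, 12, 17, 17, 19]
Append remaining from right: [21]. Merged: [10, 11, 12, 12, 17, 17, 19, 21]

Final merged array: [10, 11, 12, 12, 17, 17, 19, 21]
Total comparisons: 7

The merged array is [10, 11, 12, 12, 17, 17, 19, 21], requiring 7 comparisons. The merge step runs in O(n) time where n is the total number of elements.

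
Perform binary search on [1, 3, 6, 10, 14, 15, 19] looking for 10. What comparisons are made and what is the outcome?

Binary search for 10 in [1, 3, 6, 10, 14, 15, 19]:

lo=0, hi=6, mid=3, arr[mid]=10 -> Found target at index 3!

Binary search finds 10 at index 3 after 1 comparisons. The search repeatedly halves the search space by comparing with the middle element.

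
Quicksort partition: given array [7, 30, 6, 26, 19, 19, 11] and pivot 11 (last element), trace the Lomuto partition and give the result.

Lomuto partition with pivot = 11:

Initial array: [7, 30, 6, 26, 19, 19, 11]

arr[0]=7 <= 11: swap with position 0, array becomes [7, 30, 6, 26, 19, 19, 11]
arr[1]=30 > 11: no swap
arr[2]=6 <= 11: swap with position 1, array becomes [7, 6, 30, 26, 19, 19, 11]
arr[3]=26 > 11: no swap
arr[4]=19 > 11: no swap
arr[5]=19 > 11: no swap

Place pivot at position 2: [7, 6, 11, 26, 19, 19, 30]
Pivot position: 2

After partitioning with pivot 11, the array becomes [7, 6, 11, 26, 19, 19, 30]. The pivot is placed at index 2. All elements to the left of the pivot are <= 11, and all elements to the right are > 11.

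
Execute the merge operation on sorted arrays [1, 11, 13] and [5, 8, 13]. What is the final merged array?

Merging process:

Compare 1 vs 5: take 1 from left. Merged: [1]
Compare 11 vs 5: take 5 from right. Merged: [1, 5]
Compare 11 vs 8: take 8 from right. Merged: [1, 5, 8]
Compare 11 vs 13: take 11 from left. Merged: [1, 5, 8, 11]
Compare 13 vs 13: take 13 from left. Merged: [1, 5, 8, 11, 13]
Append remaining from right: [13]. Merged: [1, 5, 8, 11, 13, 13]

Final merged array: [1, 5, 8, 11, 13, 13]
Total comparisons: 5

The merged array is [1, 5, 8, 11, 13, 13], requiring 5 comparisons. The merge step runs in O(n) time where n is the total number of elements.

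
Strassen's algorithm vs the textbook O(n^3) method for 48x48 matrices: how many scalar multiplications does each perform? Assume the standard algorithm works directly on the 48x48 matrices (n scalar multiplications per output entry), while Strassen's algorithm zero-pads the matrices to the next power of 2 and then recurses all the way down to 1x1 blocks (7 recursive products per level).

Matrix multiplication for 48x48 matrices:

Strassen's algorithm requires power-of-2 dimensions. Pad 48x48 to 64x64 (next power of 2).

Standard algorithm: 48^3 = 110592 multiplications
Strassen's algorithm: 7^(log2(64)) = 7^6 = 117649 multiplications
Difference: 110592 - 117649 = -7057 (Strassen uses MORE here due to padding overhead — for small or just-over-power-of-2 n, padding can outweigh the per-level savings)

Standard: 110592 multiplications (48^3). Strassen: 117649 multiplications (7^6, after padding to 64x64). Strassen reduces 8 recursive multiplications to 7 at each level.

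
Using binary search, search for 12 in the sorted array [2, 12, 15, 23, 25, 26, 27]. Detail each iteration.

Binary search for 12 in [2, 12, 15, 23, 25, 26, 27]:

lo=0, hi=6, mid=3, arr[mid]=23 -> 23 > 12, search left half
lo=0, hi=2, mid=1, arr[mid]=12 -> Found target at index 1!

Binary search finds 12 at index 1 after 2 comparisons. The search repeatedly halves the search space by comparing with the middle element.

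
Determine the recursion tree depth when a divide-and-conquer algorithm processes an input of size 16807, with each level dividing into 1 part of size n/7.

For divide and conquer with division factor 7:

Problem sizes at each level:
Level 0: 16807
Level 1: 2401
Level 2: 343
Level 3: 49
Level 4: 7
Level 5: 1

The root is level 0 and the size-1 base case is level 5 (the tree spans levels 0 through 5, i.e. 6 levels counting the root), so the depth is the number of divisions: log_7(16807) = 5

The recursion tree depth is log_7(16807) = 5. At each level, the problem size is divided by 7, so it takes 5 divisions to reduce to a base case of size 1. The algorithm makes 1 recursive call at each level.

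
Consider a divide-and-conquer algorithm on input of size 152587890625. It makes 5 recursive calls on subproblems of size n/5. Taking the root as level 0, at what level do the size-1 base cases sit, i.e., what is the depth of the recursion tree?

For divide and conquer with division factor 5:

Problem sizes at each level:
Level 0: 152587890625
Level 1: 30517578125
Level 2: 6103515625
Level 3: 1220703125
Level 4: 244140625
Level 5: 48828125
Level 6: 9765625
Level 7: 1953125
Level 8: 390625
Level 9: 78125
Level 10: 15625
Level 11: 3125
Level 12: 625
Level 13: 125
Level 14: 25
Level 15: 5
Level 16: 1

The root is level 0 and the size-1 base case is level 16 (the tree spans levels 0 through 16, i.e. 17 levels counting the root), so the depth is the number of divisions: log_5(152587890625) = 16

The recursion tree depth is log_5(152587890625) = 16. At each level, the problem size is divided by 5, so it takes 16 divisions to reduce to a base case of size 1. The algorithm makes 5 recursive calls at each level.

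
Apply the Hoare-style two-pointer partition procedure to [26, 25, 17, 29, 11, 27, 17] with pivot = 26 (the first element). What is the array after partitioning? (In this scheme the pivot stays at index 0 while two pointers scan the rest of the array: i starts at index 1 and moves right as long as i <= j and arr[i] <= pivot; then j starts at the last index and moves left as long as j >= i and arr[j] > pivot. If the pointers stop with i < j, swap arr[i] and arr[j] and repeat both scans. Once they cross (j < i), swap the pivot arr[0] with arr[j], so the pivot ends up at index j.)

Hoare-style two-pointer partition with pivot = 26:

Initial array: [26, 25, 17, 29, 11, 27, 17]

Pointers start at i = 1, j = 6.
i stops at index 3 (arr[3]=29 > 26), j stops at index 6 (arr[6]=17 <= 26): swap arr[3] and arr[6], array becomes [26, 25, 17, 17, 11, 27, 29]
i ends at 5, j ends at 4: the pointers have crossed (j < i), so scanning stops.

Swap pivot arr[0] with arr[4] to place pivot at position 4: [11, 25, 17, 17, 26, 27, 29]
Pivot position: 4

After partitioning with pivot 26, the array becomes [11, 25, 17, 17, 26, 27, 29]. The pivot is placed at index 4. All elements to the left of the pivot are <= 26, and all elements to the right are > 26.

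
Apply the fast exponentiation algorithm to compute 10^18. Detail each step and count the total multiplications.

Computing 10^18 by squaring (build up from 10^1; each line after the first costs one multiplication):

10^1 = 10
10^2 = (10^1)^2 = 10^2 = 100
10^4 = (10^2)^2 = 100^2 = 10000
10^8 = (10^4)^2 = 10000^2 = 100000000
10^9 = 10 * 10^8 = 10 * 100000000 = 1000000000
10^18 = (10^9)^2 = 1000000000^2 = 1000000000000000000

Result: 1000000000000000000
Multiplications needed: 5 (5 lines after 10^1)

10^18 = 1000000000000000000. Using exponentiation by squaring, this requires 5 multiplications. The key idea: if the exponent is even, square the half-power; if odd, multiply by the base once.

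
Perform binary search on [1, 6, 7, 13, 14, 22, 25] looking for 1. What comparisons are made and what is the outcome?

Binary search for 1 in [1, 6, 7, 13, 14, 22, 25]:

lo=0, hi=6, mid=3, arr[mid]=13 -> 13 > 1, search left half
lo=0, hi=2, mid=1, arr[mid]=6 -> 6 > 1, search left half
lo=0, hi=0, mid=0, arr[mid]=1 -> Found target at index 0!

Binary search finds 1 at index 0 after 3 comparisons. The search repeatedly halves the search space by comparing with the middle element.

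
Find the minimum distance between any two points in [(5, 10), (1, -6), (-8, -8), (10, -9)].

Computing all pairwise distances among 4 points:

d((5, 10), (1, -6)) = 16.4924
d((5, 10), (-8, -8)) = 22.2036
d((5, 10), (10, -9)) = 19.6469
d((1, -6), (-8, -8)) = 9.2195 <-- minimum
d((1, -6), (10, -9)) = 9.4868
d((-8, -8), (10, -9)) = 18.0278

Closest pair: (1, -6) and (-8, -8) with distance 9.2195

The closest pair is (1, -6) and (-8, -8) with Euclidean distance 9.2195. For 4 points, brute-force pairwise comparison is shown above. For large n, the divide-and-conquer algorithm (sort by x, recurse on halves, check the dividing strip) achieves O(n log n).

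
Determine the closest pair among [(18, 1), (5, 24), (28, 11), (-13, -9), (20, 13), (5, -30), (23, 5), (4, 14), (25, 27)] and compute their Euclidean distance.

Computing all pairwise distances among 9 points:

d((18, 1), (5, 24)) = 26.4197
d((18, 1), (28, 11)) = 14.1421
d((18, 1), (-13, -9)) = 32.573
d((18, 1), (20, 13)) = 12.1655
d((18, 1), (5, -30)) = 33.6155
d((18, 1), (23, 5)) = 6.4031 <-- minimum
d((18, 1), (4, 14)) = 19.105
d((18, 1), (25, 27)) = 26.9258
d((5, 24), (28, 11)) = 26.4197
d((5, 24), (-13, -9)) = 37.5899
d((5, 24), (20, 13)) = 18.6011
d((5, 24), (5, -30)) = 54.0
d((5, 24), (23, 5)) = 26.1725
d((5, 24), (4, 14)) = 10.0499
d((5, 24), (25, 27)) = 20.2237
d((28, 11), (-13, -9)) = 45.618
d((28, 11), (20, 13)) = 8.2462
d((28, 11), (5, -30)) = 47.0106
d((28, 11), (23, 5)) = 7.8102
d((28, 11), (4, 14)) = 24.1868
d((28, 11), (25, 27)) = 16.2788
d((-13, -9), (20, 13)) = 39.6611
d((-13, -9), (5, -30)) = 27.6586
d((-13, -9), (23, 5)) = 38.6264
d((-13, -9), (4, 14)) = 28.6007
d((-13, -9), (25, 27)) = 52.345
d((20, 13), (5, -30)) = 45.5412
d((20, 13), (23, 5)) = 8.544
d((20, 13), (4, 14)) = 16.0312
d((20, 13), (25, 27)) = 14.8661
d((5, -30), (23, 5)) = 39.3573
d((5, -30), (4, 14)) = 44.0114
d((5, -30), (25, 27)) = 60.407
d((23, 5), (4, 14)) = 21.0238
d((23, 5), (25, 27)) = 22.0907
d((4, 14), (25, 27)) = 24.6982

Closest pair: (18, 1) and (23, 5) with distance 6.4031

The closest pair is (18, 1) and (23, 5) with Euclidean distance 6.4031. For 9 points, brute-force pairwise comparison is shown above. For large n, the divide-and-conquer algorithm (sort by x, recurse on halves, check the dividing strip) achieves O(n log n).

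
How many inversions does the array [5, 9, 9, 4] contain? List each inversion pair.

Finding inversions in [5, 9, 9, 4]:

(0, 3): arr[0]=5 > arr[3]=4
(1, 3): arr[1]=9 > arr[3]=4
(2, 3): arr[2]=9 > arr[3]=4

Total inversions: 3

The array has 3 inversion(s): (0,3), (1,3), (2,3). Each pair (i,j) satisfies i < j and arr[i] > arr[j].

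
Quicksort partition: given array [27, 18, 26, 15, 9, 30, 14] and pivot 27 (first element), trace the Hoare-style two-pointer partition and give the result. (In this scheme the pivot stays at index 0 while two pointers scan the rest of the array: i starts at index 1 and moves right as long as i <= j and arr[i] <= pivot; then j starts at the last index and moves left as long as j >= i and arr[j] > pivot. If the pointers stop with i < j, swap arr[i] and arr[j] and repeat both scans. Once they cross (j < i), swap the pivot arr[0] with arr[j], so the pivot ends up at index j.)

Hoare-style two-pointer partition with pivot = 27:

Initial array: [27, 18, 26, 15, 9, 30, 14]

Pointers start at i = 1, j = 6.
i stops at index 5 (arr[5]=30 > 27), j stops at index 6 (arr[6]=14 <= 27): swap arr[5] and arr[6], array becomes [27, 18, 26, 15, 9, 14, 30]
i ends at 6, j ends at 5: the pointers have crossed (j < i), so scanning stops.

Swap pivot arr[0] with arr[5] to place pivot at position 5: [14, 18, 26, 15, 9, 27, 30]
Pivot position: 5

After partitioning with pivot 27, the array becomes [14, 18, 26, 15, 9, 27, 30]. The pivot is placed at index 5. All elements to the left of the pivot are <= 27, and all elements to the right are > 27.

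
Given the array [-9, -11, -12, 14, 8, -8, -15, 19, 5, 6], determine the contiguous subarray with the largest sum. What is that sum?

Using Kadane's algorithm on [-9, -11, -12, 14, 8, -8, -15, 19, 5, 6]:

Scanning through the array:
Position 1 (value -11): max_ending_here = -11, max_so_far = -9
Position 2 (value -12): max_ending_here = -12, max_so_far = -9
Position 3 (value 14): max_ending_here = 14, max_so_far = 14
Position 4 (value 8): max_ending_here = 22, max_so_far = 22
Position 5 (value -8): max_ending_here = 14, max_so_far = 22
Position 6 (value -15): max_ending_here = -1, max_so_far = 22
Position 7 (value 19): max_ending_here = 19, max_so_far = 22
Position 8 (value 5): max_ending_here = 24, max_so_far = 24
Position 9 (value 6): max_ending_here = 30, max_so_far = 30

Maximum subarray: [19, 5, 6]
Maximum sum: 30

The maximum subarray is [19, 5, 6] with sum 30. This subarray runs from index 7 to index 9.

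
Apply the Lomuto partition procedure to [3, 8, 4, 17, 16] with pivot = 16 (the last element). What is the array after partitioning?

Lomuto partition with pivot = 16:

Initial array: [3, 8, 4, 17, 16]

arr[0]=3 <= 16: swap with position 0, array becomes [3, 8, 4, 17, 16]
arr[1]=8 <= 16: swap with position 1, array becomes [3, 8, 4, 17, 16]
arr[2]=4 <= 16: swap with position 2, array becomes [3, 8, 4, 17, 16]
arr[3]=17 > 16: no swap

Place pivot at position 3: [3, 8, 4, 16, 17]
Pivot position: 3

After partitioning with pivot 16, the array becomes [3, 8, 4, 16, 17]. The pivot is placed at index 3. All elements to the left of the pivot are <= 16, and all elements to the right are > 16.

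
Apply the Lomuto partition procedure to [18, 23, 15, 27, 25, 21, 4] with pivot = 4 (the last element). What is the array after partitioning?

Lomuto partition with pivot = 4:

Initial array: [18, 23, 15, 27, 25, 21, 4]

arr[0]=18 > 4: no swap
arr[1]=23 > 4: no swap
arr[2]=15 > 4: no swap
arr[3]=27 > 4: no swap
arr[4]=25 > 4: no swap
arr[5]=21 > 4: no swap

Place pivot at position 0: [4, 23, 15, 27, 25, 21, 18]
Pivot position: 0

After partitioning with pivot 4, the array becomes [4, 23, 15, 27, 25, 21, 18]. The pivot is placed at index 0. All elements to the left of the pivot are <= 4, and all elements to the right are > 4.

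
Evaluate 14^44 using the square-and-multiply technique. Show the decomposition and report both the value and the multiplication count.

Computing 14^44 by squaring (build up from 14^1; each line after the first costs one multiplication):

14^1 = 14
14^2 = (14^1)^2 = 14^2 = 196
14^4 = (14^2)^2 = 196^2 = 38416
14^5 = 14 * 14^4 = 14 * 38416 = 537824
14^10 = (14^5)^2 = 537824^2 = 289254654976
14^11 = 14 * 14^10 = 14 * 289254654976 = 4049565169664
14^22 = (14^11)^2 = 4049565169664^2 = 16398978063355821105872896
14^44 = (14^22)^2 = 16398978063355821105872896^2 = 268926481522425436988250652599945506664302107426816

Result: 268926481522425436988250652599945506664302107426816
Multiplications needed: 7 (7 lines after 14^1)

14^44 = 268926481522425436988250652599945506664302107426816. Using exponentiation by squaring, this requires 7 multiplications. The key idea: if the exponent is even, square the half-power; if odd, multiply by the base once.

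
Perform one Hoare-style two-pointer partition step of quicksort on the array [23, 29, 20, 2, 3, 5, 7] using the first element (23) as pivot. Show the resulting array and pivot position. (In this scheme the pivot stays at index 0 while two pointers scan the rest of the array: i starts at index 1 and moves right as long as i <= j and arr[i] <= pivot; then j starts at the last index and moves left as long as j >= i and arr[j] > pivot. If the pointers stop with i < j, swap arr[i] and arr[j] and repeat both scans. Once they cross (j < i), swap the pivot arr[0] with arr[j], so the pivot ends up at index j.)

Hoare-style two-pointer partition with pivot = 23:

Initial array: [23, 29, 20, 2, 3, 5, 7]

Pointers start at i = 1, j = 6.
i stops at index 1 (arr[1]=29 > 23), j stops at index 6 (arr[6]=7 <= 23): swap arr[1] and arr[6], array becomes [23, 7, 20, 2, 3, 5, 29]
i ends at 6, j ends at 5: the pointers have crossed (j < i), so scanning stops.

Swap pivot arr[0] with arr[5] to place pivot at position 5: [5, 7, 20, 2, 3, 23, 29]
Pivot position: 5

After partitioning with pivot 23, the array becomes [5, 7, 20, 2, 3, 23, 29]. The pivot is placed at index 5. All elements to the left of the pivot are <= 23, and all elements to the right are > 23.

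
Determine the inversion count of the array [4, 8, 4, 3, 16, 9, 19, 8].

Finding inversions in [4, 8, 4, 3, 16, 9, 19, 8]:

(0, 3): arr[0]=4 > arr[3]=3
(1, 2): arr[1]=8 > arr[2]=4
(1, 3): arr[1]=8 > arr[3]=3
(2, 3): arr[2]=4 > arr[3]=3
(4, 5): arr[4]=16 > arr[5]=9
(4, 7): arr[4]=16 > arr[7]=8
(5, 7): arr[5]=9 > arr[7]=8
(6, 7): arr[6]=19 > arr[7]=8

Total inversions: 8

The array has 8 inversion(s): (0,3), (1,2), (1,3), (2,3), (4,5), (4,7), (5,7), (6,7). Each pair (i,j) satisfies i < j and arr[i] > arr[j].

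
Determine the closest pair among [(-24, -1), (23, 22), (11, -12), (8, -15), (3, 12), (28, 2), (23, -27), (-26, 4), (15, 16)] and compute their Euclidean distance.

Computing all pairwise distances among 9 points:

d((-24, -1), (23, 22)) = 52.3259
d((-24, -1), (11, -12)) = 36.6879
d((-24, -1), (8, -15)) = 34.9285
d((-24, -1), (3, 12)) = 29.9666
d((-24, -1), (28, 2)) = 52.0865
d((-24, -1), (23, -27)) = 53.7122
d((-24, -1), (-26, 4)) = 5.3852
d((-24, -1), (15, 16)) = 42.5441
d((23, 22), (11, -12)) = 36.0555
d((23, 22), (8, -15)) = 39.9249
d((23, 22), (3, 12)) = 22.3607
d((23, 22), (28, 2)) = 20.6155
d((23, 22), (23, -27)) = 49.0
d((23, 22), (-26, 4)) = 52.2015
d((23, 22), (15, 16)) = 10.0
d((11, -12), (8, -15)) = 4.2426 <-- minimum
d((11, -12), (3, 12)) = 25.2982
d((11, -12), (28, 2)) = 22.0227
d((11, -12), (23, -27)) = 19.2094
d((11, -12), (-26, 4)) = 40.3113
d((11, -12), (15, 16)) = 28.2843
d((8, -15), (3, 12)) = 27.4591
d((8, -15), (28, 2)) = 26.2488
d((8, -15), (23, -27)) = 19.2094
d((8, -15), (-26, 4)) = 38.9487
d((8, -15), (15, 16)) = 31.7805
d((3, 12), (28, 2)) = 26.9258
d((3, 12), (23, -27)) = 43.8292
d((3, 12), (-26, 4)) = 30.0832
d((3, 12), (15, 16)) = 12.6491
d((28, 2), (23, -27)) = 29.4279
d((28, 2), (-26, 4)) = 54.037
d((28, 2), (15, 16)) = 19.105
d((23, -27), (-26, 4)) = 57.9828
d((23, -27), (15, 16)) = 43.7379
d((-26, 4), (15, 16)) = 42.72

Closest pair: (11, -12) and (8, -15) with distance 4.2426

The closest pair is (11, -12) and (8, -15) with Euclidean distance 4.2426. For 9 points, brute-force pairwise comparison is shown above. For large n, the divide-and-conquer algorithm (sort by x, recurse on halves, check the dividing strip) achieves O(n log n).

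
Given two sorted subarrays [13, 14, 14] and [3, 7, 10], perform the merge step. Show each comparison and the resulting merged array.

Merging process:

Compare 13 vs 3: take 3 from right. Merged: [3]
Compare 13 vs 7: take 7 from right. Merged: [3, 7]
Compare 13 vs 10: take 10 from right. Merged: [3, 7, 10]
Append remaining from left: [13, 14, 14]. Merged: [3, 7, 10, 13, 14, 14]

Final merged array: [3, 7, 10, 13, 14, 14]
Total comparisons: 3

The merged array is [3, 7, 10, 13, 14, 14], requiring 3 comparisons. The merge step runs in O(n) time where n is the total number of elements.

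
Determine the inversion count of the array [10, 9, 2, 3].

Finding inversions in [10, 9, 2, 3]:

(0, 1): arr[0]=10 > arr[1]=9
(0, 2): arr[0]=10 > arr[2]=2
(0, 3): arr[0]=10 > arr[3]=3
(1, 2): arr[1]=9 > arr[2]=2
(1, 3): arr[1]=9 > arr[3]=3

Total inversions: 5

The array has 5 inversion(s): (0,1), (0,2), (0,3), (1,2), (1,3). Each pair (i,j) satisfies i < j and arr[i] > arr[j].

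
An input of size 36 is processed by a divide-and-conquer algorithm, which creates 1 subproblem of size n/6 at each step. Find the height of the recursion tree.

For divide and conquer with division factor 6:

Problem sizes at each level:
Level 0: 36
Level 1: 6
Level 2: 1

The root is level 0 and the size-1 base case is level 2 (the tree spans levels 0 through 2, i.e. 3 levels counting the root), so the depth is the number of divisions: log_6(36) = 2

The recursion tree depth is log_6(36) = 2. At each level, the problem size is divided by 6, so it takes 2 divisions to reduce to a base case of size 1. The algorithm makes 1 recursive call at each level.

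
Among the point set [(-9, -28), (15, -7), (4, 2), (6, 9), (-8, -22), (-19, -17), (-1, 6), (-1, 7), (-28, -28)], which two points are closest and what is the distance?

Computing all pairwise distances among 9 points:

d((-9, -28), (15, -7)) = 31.8904
d((-9, -28), (4, 2)) = 32.6956
d((-9, -28), (6, 9)) = 39.9249
d((-9, -28), (-8, -22)) = 6.0828
d((-9, -28), (-19, -17)) = 14.8661
d((-9, -28), (-1, 6)) = 34.9285
d((-9, -28), (-1, 7)) = 35.9026
d((-9, -28), (-28, -28)) = 19.0
d((15, -7), (4, 2)) = 14.2127
d((15, -7), (6, 9)) = 18.3576
d((15, -7), (-8, -22)) = 27.4591
d((15, -7), (-19, -17)) = 35.4401
d((15, -7), (-1, 6)) = 20.6155
d((15, -7), (-1, 7)) = 21.2603
d((15, -7), (-28, -28)) = 47.8539
d((4, 2), (6, 9)) = 7.2801
d((4, 2), (-8, -22)) = 26.8328
d((4, 2), (-19, -17)) = 29.8329
d((4, 2), (-1, 6)) = 6.4031
d((4, 2), (-1, 7)) = 7.0711
d((4, 2), (-28, -28)) = 43.8634
d((6, 9), (-8, -22)) = 34.0147
d((6, 9), (-19, -17)) = 36.0694
d((6, 9), (-1, 6)) = 7.6158
d((6, 9), (-1, 7)) = 7.2801
d((6, 9), (-28, -28)) = 50.2494
d((-8, -22), (-19, -17)) = 12.083
d((-8, -22), (-1, 6)) = 28.8617
d((-8, -22), (-1, 7)) = 29.8329
d((-8, -22), (-28, -28)) = 20.8806
d((-19, -17), (-1, 6)) = 29.2062
d((-19, -17), (-1, 7)) = 30.0
d((-19, -17), (-28, -28)) = 14.2127
d((-1, 6), (-1, 7)) = 1.0 <-- minimum
d((-1, 6), (-28, -28)) = 43.4166
d((-1, 7), (-28, -28)) = 44.2041

Closest pair: (-1, 6) and (-1, 7) with distance 1.0

The closest pair is (-1, 6) and (-1, 7) with Euclidean distance 1.0. For 9 points, brute-force pairwise comparison is shown above. For large n, the divide-and-conquer algorithm (sort by x, recurse on halves, check the dividing strip) achieves O(n log n).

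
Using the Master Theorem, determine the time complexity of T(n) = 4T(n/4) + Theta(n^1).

Master Theorem for T(n) = 4T(n/4) + O(n^1):

a = 4, b = 4, c = 1
log_b(a) = log_4(4) = 1.0000

Case 2: c = 1 = log_4(4) = 1.0000
T(n) = O(n^1 log n) = O(n log n)

For T(n) = 4T(n/4) + O(n^1): log_4(4) = 1.0000. This is Case 2 of the Master Theorem (c = log_b(a), equal work at all levels), giving O(n log n).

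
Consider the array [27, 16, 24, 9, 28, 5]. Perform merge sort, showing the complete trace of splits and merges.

Merge sort trace:

Split: [27, 16, 24, 9, 28, 5] -> [27, 16, 24] and [9, 28, 5]
  Split: [27, 16, 24] -> [27] and [16, 24]
    Split: [16, 24] -> [16] and [24]
    Merge: [16] + [24] -> [16, 24]
  Merge: [27] + [16, 24] -> [16, 24, 27]
  Split: [9, 28, 5] -> [9] and [28, 5]
    Split: [28, 5] -> [28] and [5]
    Merge: [28] + [5] -> [5, 28]
  Merge: [9] + [5, 28] -> [5, 9, 28]
Merge: [16, 24, 27] + [5, 9, 28] -> [5, 9, 16, 24, 27, 28]

Final sorted array: [5, 9, 16, 24, 27, 28]

The merge sort proceeds by recursively splitting the array and merging sorted halves.
After all merges, the sorted array is [5, 9, 16, 24, 27, 28].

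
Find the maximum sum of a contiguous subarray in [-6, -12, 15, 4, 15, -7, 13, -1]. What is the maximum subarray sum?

Using Kadane's algorithm on [-6, -12, 15, 4, 15, -7, 13, -1]:

Scanning through the array:
Position 1 (value -12): max_ending_here = -12, max_so_far = -6
Position 2 (value 15): max_ending_here = 15, max_so_far = 15
Position 3 (value 4): max_ending_here = 19, max_so_far = 19
Position 4 (value 15): max_ending_here = 34, max_so_far = 34
Position 5 (value -7): max_ending_here = 27, max_so_far = 34
Position 6 (value 13): max_ending_here = 40, max_so_far = 40
Position 7 (value -1): max_ending_here = 39, max_so_far = 40

Maximum subarray: [15, 4, 15, -7, 13]
Maximum sum: 40

The maximum subarray is [15, 4, 15, -7, 13] with sum 40. This subarray runs from index 2 to index 6.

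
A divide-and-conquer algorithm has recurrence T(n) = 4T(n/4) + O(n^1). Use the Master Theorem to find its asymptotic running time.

Master Theorem for T(n) = 4T(n/4) + O(n^1):

a = 4, b = 4, c = 1
log_b(a) = log_4(4) = 1.0000

Case 2: c = 1 = log_4(4) = 1.0000
T(n) = O(n^1 log n) = O(n log n)

For T(n) = 4T(n/4) + O(n^1): log_4(4) = 1.0000. This is Case 2 of the Master Theorem (c = log_b(a), equal work at all levels), giving O(n log n).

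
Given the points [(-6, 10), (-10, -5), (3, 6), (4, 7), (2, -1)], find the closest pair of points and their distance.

Computing all pairwise distances among 5 points:

d((-6, 10), (-10, -5)) = 15.5242
d((-6, 10), (3, 6)) = 9.8489
d((-6, 10), (4, 7)) = 10.4403
d((-6, 10), (2, -1)) = 13.6015
d((-10, -5), (3, 6)) = 17.0294
d((-10, -5), (4, 7)) = 18.4391
d((-10, -5), (2, -1)) = 12.6491
d((3, 6), (4, 7)) = 1.4142 <-- minimum
d((3, 6), (2, -1)) = 7.0711
d((4, 7), (2, -1)) = 8.2462

Closest pair: (3, 6) and (4, 7) with distance 1.4142

The closest pair is (3, 6) and (4, 7) with Euclidean distance 1.4142. For 5 points, brute-force pairwise comparison is shown above. For large n, the divide-and-conquer algorithm (sort by x, recurse on halves, check the dividing strip) achieves O(n log n).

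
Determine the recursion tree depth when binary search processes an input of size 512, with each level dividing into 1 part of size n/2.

For divide and conquer with division factor 2:

Problem sizes at each level:
Level 0: 512
Level 1: 256
Level 2: 128
Level 3: 64
Level 4: 32
Level 5: 16
Level 6: 8
Level 7: 4
Level 8: 2
Level 9: 1

The root is level 0 and the size-1 base case is level 9 (the tree spans levels 0 through 9, i.e. 10 levels counting the root), so the depth is the number of divisions: log_2(512) = 9

The recursion tree depth is log_2(512) = 9. At each level, the problem size is divided by 2, so it takes 9 divisions to reduce to a base case of size 1. The algorithm makes 1 recursive call at each level.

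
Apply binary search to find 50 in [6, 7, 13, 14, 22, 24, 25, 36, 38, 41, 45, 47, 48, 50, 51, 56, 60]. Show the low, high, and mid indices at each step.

Binary search for 50 in [6, 7, 13, 14, 22, 24, 25, 36, 38, 41, 45, 47, 48, 50, 51, 56, 60]:

lo=0, hi=16, mid=8, arr[mid]=38 -> 38 < 50, search right half
lo=9, hi=16, mid=12, arr[mid]=48 -> 48 < 50, search right half
lo=13, hi=16, mid=14, arr[mid]=51 -> 51 > 50, search left half
lo=13, hi=13, mid=13, arr[mid]=50 -> Found target at index 13!

Binary search finds 50 at index 13 after 4 comparisons. The search repeatedly halves the search space by comparing with the middle element.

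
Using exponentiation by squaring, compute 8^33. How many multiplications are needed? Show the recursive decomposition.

Computing 8^33 by squaring (build up from 8^1; each line after the first costs one multiplication):

8^1 = 8
8^2 = (8^1)^2 = 8^2 = 64
8^4 = (8^2)^2 = 64^2 = 4096
8^8 = (8^4)^2 = 4096^2 = 16777216
8^16 = (8^8)^2 = 16777216^2 = 281474976710656
8^32 = (8^16)^2 = 281474976710656^2 = 79228162514264337593543950336
8^33 = 8 * 8^32 = 8 * 79228162514264337593543950336 = 633825300114114700748351602688

Result: 633825300114114700748351602688
Multiplications needed: 6 (6 lines after 8^1)

8^33 = 633825300114114700748351602688. Using exponentiation by squaring, this requires 6 multiplications. The key idea: if the exponent is even, square the half-power; if odd, multiply by the base once.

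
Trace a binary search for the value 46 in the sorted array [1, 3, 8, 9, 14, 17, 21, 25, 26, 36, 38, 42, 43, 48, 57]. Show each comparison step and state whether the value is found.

Binary search for 46 in [1, 3, 8, 9, 14, 17, 21, 25, 26, 36, 38, 42, 43, 48, 57]:

lo=0, hi=14, mid=7, arr[mid]=25 -> 25 < 46, search right half
lo=8, hi=14, mid=11, arr[mid]=42 -> 42 < 46, search right half
lo=12, hi=14, mid=13, arr[mid]=48 -> 48 > 46, search left half
lo=12, hi=12, mid=12, arr[mid]=43 -> 43 < 46, search right half
lo=13 > hi=12, target 46 not found

Binary search determines that 46 is not in the array after 4 comparisons. The search space was exhausted without finding the target.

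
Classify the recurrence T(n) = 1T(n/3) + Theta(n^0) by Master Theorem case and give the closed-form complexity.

Master Theorem for T(n) = 1T(n/3) + O(n^0):

a = 1, b = 3, c = 0
log_b(a) = log_3(1) = 0.0000

Case 2: c = 0 = log_3(1) = 0.0000
T(n) = O(n^0 log n) = O(log n)

For T(n) = 1T(n/3) + O(n^0): log_3(1) = 0.0000. This is Case 2 of the Master Theorem (c = log_b(a), equal work at all levels), giving O(log n).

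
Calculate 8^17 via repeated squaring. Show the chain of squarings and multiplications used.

Computing 8^17 by squaring (build up from 8^1; each line after the first costs one multiplication):

8^1 = 8
8^2 = (8^1)^2 = 8^2 = 64
8^4 = (8^2)^2 = 64^2 = 4096
8^8 = (8^4)^2 = 4096^2 = 16777216
8^16 = (8^8)^2 = 16777216^2 = 281474976710656
8^17 = 8 * 8^16 = 8 * 281474976710656 = 2251799813685248

Result: 2251799813685248
Multiplications needed: 5 (5 lines after 8^1)

8^17 = 2251799813685248. Using exponentiation by squaring, this requires 5 multiplications. The key idea: if the exponent is even, square the half-power; if odd, multiply by the base once.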